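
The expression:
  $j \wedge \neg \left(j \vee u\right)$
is never true.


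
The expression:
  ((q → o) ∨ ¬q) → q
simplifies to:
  q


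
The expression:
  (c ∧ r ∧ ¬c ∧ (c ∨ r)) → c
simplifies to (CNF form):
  True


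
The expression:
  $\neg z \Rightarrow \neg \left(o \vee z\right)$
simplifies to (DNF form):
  $z \vee \neg o$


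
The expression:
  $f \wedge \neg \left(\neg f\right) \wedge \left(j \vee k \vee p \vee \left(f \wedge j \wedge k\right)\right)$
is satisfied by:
  {k: True, p: True, j: True, f: True}
  {k: True, p: True, f: True, j: False}
  {k: True, j: True, f: True, p: False}
  {k: True, f: True, j: False, p: False}
  {p: True, f: True, j: True, k: False}
  {p: True, f: True, j: False, k: False}
  {f: True, j: True, p: False, k: False}


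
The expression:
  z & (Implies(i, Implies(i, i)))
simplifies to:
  z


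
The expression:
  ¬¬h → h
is always true.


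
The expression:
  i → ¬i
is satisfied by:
  {i: False}


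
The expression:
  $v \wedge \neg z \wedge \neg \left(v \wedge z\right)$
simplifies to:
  $v \wedge \neg z$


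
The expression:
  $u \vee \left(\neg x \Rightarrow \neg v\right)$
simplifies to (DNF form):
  $u \vee x \vee \neg v$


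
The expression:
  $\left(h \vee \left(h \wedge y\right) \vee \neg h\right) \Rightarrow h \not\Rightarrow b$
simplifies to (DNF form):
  $h \wedge \neg b$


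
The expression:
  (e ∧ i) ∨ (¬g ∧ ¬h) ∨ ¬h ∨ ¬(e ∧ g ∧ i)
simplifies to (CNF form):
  True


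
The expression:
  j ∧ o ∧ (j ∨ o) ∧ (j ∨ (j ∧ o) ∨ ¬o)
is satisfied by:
  {j: True, o: True}


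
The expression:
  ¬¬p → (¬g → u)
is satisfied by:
  {g: True, u: True, p: False}
  {g: True, p: False, u: False}
  {u: True, p: False, g: False}
  {u: False, p: False, g: False}
  {g: True, u: True, p: True}
  {g: True, p: True, u: False}
  {u: True, p: True, g: False}


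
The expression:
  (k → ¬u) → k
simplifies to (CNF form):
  k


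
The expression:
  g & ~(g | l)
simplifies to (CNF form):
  False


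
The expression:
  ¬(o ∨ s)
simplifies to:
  ¬o ∧ ¬s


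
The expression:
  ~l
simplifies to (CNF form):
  ~l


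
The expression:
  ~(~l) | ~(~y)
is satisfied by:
  {y: True, l: True}
  {y: True, l: False}
  {l: True, y: False}


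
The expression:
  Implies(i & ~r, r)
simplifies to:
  r | ~i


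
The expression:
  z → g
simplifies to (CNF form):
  g ∨ ¬z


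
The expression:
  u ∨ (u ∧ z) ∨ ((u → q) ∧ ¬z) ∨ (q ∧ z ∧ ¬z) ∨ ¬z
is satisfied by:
  {u: True, z: False}
  {z: False, u: False}
  {z: True, u: True}


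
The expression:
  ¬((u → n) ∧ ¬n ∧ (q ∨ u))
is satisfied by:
  {n: True, u: True, q: False}
  {n: True, u: False, q: False}
  {u: True, n: False, q: False}
  {n: False, u: False, q: False}
  {n: True, q: True, u: True}
  {n: True, q: True, u: False}
  {q: True, u: True, n: False}


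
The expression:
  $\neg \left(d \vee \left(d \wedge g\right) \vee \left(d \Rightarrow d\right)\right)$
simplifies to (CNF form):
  $\text{False}$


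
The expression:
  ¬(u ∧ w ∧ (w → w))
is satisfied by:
  {w: False, u: False}
  {u: True, w: False}
  {w: True, u: False}


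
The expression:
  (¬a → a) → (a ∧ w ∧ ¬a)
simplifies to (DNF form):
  ¬a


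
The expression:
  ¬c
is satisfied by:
  {c: False}


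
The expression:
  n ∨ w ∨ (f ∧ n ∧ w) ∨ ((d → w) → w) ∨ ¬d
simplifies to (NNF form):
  True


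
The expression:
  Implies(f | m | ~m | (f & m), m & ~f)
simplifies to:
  m & ~f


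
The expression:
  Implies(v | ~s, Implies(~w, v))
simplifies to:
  s | v | w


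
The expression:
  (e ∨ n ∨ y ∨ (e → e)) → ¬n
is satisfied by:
  {n: False}


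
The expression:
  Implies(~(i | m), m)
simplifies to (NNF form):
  i | m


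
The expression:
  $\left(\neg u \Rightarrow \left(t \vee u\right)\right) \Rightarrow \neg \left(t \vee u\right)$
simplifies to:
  $\neg t \wedge \neg u$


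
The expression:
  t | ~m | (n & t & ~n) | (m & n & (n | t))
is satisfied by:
  {n: True, t: True, m: False}
  {n: True, m: False, t: False}
  {t: True, m: False, n: False}
  {t: False, m: False, n: False}
  {n: True, t: True, m: True}
  {n: True, m: True, t: False}
  {t: True, m: True, n: False}


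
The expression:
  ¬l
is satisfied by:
  {l: False}


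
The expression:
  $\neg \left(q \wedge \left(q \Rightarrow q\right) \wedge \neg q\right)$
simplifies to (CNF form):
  $\text{True}$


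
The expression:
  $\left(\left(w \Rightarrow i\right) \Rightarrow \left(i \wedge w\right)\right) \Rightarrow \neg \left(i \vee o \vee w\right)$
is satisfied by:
  {w: False}


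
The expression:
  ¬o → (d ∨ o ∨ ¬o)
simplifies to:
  True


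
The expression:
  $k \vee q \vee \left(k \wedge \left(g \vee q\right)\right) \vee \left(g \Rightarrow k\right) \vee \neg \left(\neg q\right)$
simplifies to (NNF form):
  $k \vee q \vee \neg g$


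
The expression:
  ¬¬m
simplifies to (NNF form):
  m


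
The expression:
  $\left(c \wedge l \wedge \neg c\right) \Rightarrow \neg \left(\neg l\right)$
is always true.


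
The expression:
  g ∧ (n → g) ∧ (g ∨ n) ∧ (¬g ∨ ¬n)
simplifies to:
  g ∧ ¬n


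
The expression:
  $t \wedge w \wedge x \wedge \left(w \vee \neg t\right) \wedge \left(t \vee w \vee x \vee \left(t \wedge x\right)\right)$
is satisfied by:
  {t: True, w: True, x: True}


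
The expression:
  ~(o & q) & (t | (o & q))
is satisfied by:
  {t: True, o: False, q: False}
  {t: True, q: True, o: False}
  {t: True, o: True, q: False}


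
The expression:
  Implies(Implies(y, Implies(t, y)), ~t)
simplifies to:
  ~t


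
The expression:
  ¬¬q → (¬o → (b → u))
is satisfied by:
  {o: True, u: True, q: False, b: False}
  {o: True, u: False, q: False, b: False}
  {u: True, o: False, q: False, b: False}
  {o: False, u: False, q: False, b: False}
  {b: True, o: True, u: True, q: False}
  {b: True, o: True, u: False, q: False}
  {b: True, u: True, o: False, q: False}
  {b: True, u: False, o: False, q: False}
  {o: True, q: True, u: True, b: False}
  {o: True, q: True, u: False, b: False}
  {q: True, u: True, o: False, b: False}
  {q: True, o: False, u: False, b: False}
  {b: True, q: True, o: True, u: True}
  {b: True, q: True, o: True, u: False}
  {b: True, q: True, u: True, o: False}


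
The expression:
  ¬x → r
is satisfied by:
  {r: True, x: True}
  {r: True, x: False}
  {x: True, r: False}


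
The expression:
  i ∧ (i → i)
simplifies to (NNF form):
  i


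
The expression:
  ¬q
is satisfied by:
  {q: False}


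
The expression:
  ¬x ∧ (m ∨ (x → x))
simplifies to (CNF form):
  ¬x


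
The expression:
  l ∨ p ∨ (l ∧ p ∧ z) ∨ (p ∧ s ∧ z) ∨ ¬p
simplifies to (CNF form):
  True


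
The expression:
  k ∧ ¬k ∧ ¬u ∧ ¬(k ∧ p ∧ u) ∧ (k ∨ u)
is never true.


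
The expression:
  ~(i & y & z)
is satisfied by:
  {z: False, y: False, i: False}
  {i: True, z: False, y: False}
  {y: True, z: False, i: False}
  {i: True, y: True, z: False}
  {z: True, i: False, y: False}
  {i: True, z: True, y: False}
  {y: True, z: True, i: False}


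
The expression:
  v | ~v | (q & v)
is always true.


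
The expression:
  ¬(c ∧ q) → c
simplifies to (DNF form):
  c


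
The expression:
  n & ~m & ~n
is never true.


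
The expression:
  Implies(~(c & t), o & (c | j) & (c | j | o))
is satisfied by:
  {t: True, c: True, j: True, o: True}
  {t: True, c: True, o: True, j: False}
  {c: True, j: True, o: True, t: False}
  {c: True, o: True, j: False, t: False}
  {c: True, j: True, t: True, o: False}
  {c: True, t: True, o: False, j: False}
  {t: True, j: True, o: True, c: False}
  {j: True, o: True, t: False, c: False}


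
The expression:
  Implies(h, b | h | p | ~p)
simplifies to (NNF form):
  True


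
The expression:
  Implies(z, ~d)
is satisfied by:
  {z: False, d: False}
  {d: True, z: False}
  {z: True, d: False}


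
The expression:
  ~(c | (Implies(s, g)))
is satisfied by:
  {s: True, g: False, c: False}


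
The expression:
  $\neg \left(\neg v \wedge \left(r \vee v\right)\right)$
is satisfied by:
  {v: True, r: False}
  {r: False, v: False}
  {r: True, v: True}


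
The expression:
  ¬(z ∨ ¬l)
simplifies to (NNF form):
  l ∧ ¬z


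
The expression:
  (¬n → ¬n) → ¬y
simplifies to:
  ¬y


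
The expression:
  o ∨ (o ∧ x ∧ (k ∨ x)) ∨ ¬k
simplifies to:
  o ∨ ¬k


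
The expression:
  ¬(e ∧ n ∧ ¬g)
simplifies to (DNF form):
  g ∨ ¬e ∨ ¬n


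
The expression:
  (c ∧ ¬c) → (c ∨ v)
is always true.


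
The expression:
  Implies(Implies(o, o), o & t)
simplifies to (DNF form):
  o & t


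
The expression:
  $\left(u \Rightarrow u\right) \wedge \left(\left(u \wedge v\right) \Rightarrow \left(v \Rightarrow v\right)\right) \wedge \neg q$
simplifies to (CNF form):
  $\neg q$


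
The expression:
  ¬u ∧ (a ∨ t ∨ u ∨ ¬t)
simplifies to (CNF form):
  ¬u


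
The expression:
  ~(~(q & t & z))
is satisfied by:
  {t: True, z: True, q: True}


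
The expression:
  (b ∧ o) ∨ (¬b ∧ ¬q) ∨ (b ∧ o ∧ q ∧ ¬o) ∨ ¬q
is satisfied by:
  {o: True, b: True, q: False}
  {o: True, b: False, q: False}
  {b: True, o: False, q: False}
  {o: False, b: False, q: False}
  {o: True, q: True, b: True}


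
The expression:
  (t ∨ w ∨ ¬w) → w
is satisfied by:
  {w: True}


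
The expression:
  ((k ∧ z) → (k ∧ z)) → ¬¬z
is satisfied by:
  {z: True}


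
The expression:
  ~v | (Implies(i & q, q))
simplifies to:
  True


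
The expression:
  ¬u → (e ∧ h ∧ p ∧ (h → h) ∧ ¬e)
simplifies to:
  u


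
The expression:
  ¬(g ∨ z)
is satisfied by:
  {g: False, z: False}


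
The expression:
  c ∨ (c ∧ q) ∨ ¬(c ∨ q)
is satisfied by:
  {c: True, q: False}
  {q: False, c: False}
  {q: True, c: True}


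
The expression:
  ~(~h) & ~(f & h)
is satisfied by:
  {h: True, f: False}


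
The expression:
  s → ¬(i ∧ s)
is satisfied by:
  {s: False, i: False}
  {i: True, s: False}
  {s: True, i: False}


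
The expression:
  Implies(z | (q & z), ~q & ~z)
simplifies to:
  ~z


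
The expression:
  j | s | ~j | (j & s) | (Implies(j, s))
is always true.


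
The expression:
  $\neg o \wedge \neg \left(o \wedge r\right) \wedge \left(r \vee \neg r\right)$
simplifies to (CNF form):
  $\neg o$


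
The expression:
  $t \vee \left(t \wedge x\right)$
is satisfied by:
  {t: True}


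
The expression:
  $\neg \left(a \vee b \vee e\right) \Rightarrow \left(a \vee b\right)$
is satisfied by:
  {a: True, b: True, e: True}
  {a: True, b: True, e: False}
  {a: True, e: True, b: False}
  {a: True, e: False, b: False}
  {b: True, e: True, a: False}
  {b: True, e: False, a: False}
  {e: True, b: False, a: False}


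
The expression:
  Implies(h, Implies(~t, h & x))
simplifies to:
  t | x | ~h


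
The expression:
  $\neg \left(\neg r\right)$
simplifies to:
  $r$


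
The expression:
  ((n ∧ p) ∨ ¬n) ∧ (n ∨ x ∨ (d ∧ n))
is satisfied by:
  {x: True, p: True, n: False}
  {x: True, p: False, n: False}
  {n: True, x: True, p: True}
  {n: True, p: True, x: False}


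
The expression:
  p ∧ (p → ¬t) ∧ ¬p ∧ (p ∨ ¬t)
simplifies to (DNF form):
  False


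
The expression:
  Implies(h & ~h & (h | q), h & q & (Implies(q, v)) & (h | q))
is always true.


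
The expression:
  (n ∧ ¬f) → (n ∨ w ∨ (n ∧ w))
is always true.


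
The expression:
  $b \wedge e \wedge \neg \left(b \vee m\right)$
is never true.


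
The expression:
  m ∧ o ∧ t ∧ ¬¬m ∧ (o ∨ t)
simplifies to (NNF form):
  m ∧ o ∧ t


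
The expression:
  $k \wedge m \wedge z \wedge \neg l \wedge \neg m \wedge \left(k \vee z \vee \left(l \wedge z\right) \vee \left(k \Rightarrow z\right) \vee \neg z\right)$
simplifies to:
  $\text{False}$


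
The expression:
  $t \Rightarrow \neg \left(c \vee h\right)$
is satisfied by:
  {h: False, t: False, c: False}
  {c: True, h: False, t: False}
  {h: True, c: False, t: False}
  {c: True, h: True, t: False}
  {t: True, c: False, h: False}


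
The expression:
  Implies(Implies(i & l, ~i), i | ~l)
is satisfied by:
  {i: True, l: False}
  {l: False, i: False}
  {l: True, i: True}


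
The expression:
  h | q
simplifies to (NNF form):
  h | q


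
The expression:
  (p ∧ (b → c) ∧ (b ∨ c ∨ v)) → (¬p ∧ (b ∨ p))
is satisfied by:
  {b: True, v: False, p: False, c: False}
  {b: False, v: False, p: False, c: False}
  {v: True, b: True, c: False, p: False}
  {v: True, c: False, b: False, p: False}
  {c: True, b: True, v: False, p: False}
  {c: True, b: False, v: False, p: False}
  {c: True, v: True, b: True, p: False}
  {c: True, v: True, b: False, p: False}
  {p: True, b: True, v: False, c: False}
  {p: True, b: False, v: False, c: False}
  {p: True, v: True, b: True, c: False}


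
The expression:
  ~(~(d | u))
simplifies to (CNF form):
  d | u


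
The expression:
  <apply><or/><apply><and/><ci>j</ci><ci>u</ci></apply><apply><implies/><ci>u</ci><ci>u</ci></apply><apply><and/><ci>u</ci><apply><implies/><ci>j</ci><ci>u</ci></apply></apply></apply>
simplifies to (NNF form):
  <true/>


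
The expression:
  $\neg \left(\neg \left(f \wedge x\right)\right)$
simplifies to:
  $f \wedge x$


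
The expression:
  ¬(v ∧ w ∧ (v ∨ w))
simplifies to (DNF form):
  ¬v ∨ ¬w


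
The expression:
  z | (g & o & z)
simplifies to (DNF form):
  z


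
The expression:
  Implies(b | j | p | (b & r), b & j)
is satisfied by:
  {j: True, b: True, p: False}
  {j: True, b: True, p: True}
  {p: False, b: False, j: False}


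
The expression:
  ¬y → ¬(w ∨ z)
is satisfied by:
  {y: True, z: False, w: False}
  {y: True, w: True, z: False}
  {y: True, z: True, w: False}
  {y: True, w: True, z: True}
  {w: False, z: False, y: False}


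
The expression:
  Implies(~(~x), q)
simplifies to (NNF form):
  q | ~x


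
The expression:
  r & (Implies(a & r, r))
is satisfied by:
  {r: True}


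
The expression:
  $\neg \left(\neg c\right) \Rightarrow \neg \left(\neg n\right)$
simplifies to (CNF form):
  $n \vee \neg c$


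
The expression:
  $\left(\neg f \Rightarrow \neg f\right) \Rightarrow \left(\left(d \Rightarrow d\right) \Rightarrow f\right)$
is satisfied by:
  {f: True}


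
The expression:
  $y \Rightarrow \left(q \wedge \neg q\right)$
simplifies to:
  $\neg y$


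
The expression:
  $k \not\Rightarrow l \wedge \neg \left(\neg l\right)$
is never true.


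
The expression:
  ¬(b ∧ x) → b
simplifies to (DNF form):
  b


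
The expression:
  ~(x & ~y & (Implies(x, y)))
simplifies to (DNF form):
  True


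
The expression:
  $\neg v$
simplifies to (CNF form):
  $\neg v$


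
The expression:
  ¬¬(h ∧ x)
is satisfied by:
  {h: True, x: True}


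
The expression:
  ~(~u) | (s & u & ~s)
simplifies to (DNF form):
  u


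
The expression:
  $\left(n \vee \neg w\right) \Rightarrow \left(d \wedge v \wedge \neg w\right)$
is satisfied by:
  {v: True, w: True, d: True, n: False}
  {v: True, w: True, d: False, n: False}
  {w: True, d: True, n: False, v: False}
  {w: True, d: False, n: False, v: False}
  {v: True, n: False, d: True, w: False}
  {v: True, n: True, d: True, w: False}


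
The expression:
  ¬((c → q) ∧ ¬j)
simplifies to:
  j ∨ (c ∧ ¬q)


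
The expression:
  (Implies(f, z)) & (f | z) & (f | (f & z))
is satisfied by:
  {z: True, f: True}


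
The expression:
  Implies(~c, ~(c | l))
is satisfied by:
  {c: True, l: False}
  {l: False, c: False}
  {l: True, c: True}


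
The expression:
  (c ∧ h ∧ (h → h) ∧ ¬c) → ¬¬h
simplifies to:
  True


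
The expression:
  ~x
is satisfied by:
  {x: False}


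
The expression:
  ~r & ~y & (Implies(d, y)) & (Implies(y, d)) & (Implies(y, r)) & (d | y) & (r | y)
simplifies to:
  False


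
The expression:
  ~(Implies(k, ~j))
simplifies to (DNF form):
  j & k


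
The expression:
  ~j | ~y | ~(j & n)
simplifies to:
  ~j | ~n | ~y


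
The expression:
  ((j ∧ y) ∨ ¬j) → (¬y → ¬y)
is always true.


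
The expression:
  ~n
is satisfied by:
  {n: False}


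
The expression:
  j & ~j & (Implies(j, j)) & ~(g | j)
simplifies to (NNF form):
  False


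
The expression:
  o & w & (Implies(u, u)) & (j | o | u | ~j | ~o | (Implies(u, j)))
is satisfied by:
  {w: True, o: True}


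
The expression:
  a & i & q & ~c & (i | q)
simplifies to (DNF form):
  a & i & q & ~c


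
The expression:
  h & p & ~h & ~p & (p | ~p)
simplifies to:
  False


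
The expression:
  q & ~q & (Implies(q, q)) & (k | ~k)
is never true.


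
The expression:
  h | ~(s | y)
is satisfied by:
  {h: True, s: False, y: False}
  {y: True, h: True, s: False}
  {h: True, s: True, y: False}
  {y: True, h: True, s: True}
  {y: False, s: False, h: False}


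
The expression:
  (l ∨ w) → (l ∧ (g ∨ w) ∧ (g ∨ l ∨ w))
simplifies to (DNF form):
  (g ∧ ¬w) ∨ (l ∧ w) ∨ (¬l ∧ ¬w)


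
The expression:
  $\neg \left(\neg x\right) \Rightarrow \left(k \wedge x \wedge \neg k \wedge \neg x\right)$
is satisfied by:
  {x: False}


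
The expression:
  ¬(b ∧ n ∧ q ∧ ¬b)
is always true.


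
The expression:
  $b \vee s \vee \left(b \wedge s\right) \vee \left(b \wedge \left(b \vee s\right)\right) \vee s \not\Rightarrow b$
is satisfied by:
  {b: True, s: True}
  {b: True, s: False}
  {s: True, b: False}


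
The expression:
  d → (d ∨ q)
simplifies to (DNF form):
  True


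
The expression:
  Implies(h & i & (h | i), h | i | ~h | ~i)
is always true.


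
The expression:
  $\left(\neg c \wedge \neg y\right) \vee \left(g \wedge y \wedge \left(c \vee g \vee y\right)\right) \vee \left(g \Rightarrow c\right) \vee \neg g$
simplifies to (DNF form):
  $\text{True}$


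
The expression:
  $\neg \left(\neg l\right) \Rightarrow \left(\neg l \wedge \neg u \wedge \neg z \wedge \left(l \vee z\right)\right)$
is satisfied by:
  {l: False}


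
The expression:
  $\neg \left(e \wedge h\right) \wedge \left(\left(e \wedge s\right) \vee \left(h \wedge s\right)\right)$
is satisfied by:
  {e: True, s: True, h: False}
  {h: True, s: True, e: False}


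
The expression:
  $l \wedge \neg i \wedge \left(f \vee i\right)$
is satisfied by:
  {f: True, l: True, i: False}


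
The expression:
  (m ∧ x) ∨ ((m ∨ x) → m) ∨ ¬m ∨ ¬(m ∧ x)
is always true.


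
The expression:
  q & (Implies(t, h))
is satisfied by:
  {h: True, q: True, t: False}
  {q: True, t: False, h: False}
  {t: True, h: True, q: True}


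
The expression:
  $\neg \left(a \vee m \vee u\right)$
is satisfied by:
  {u: False, a: False, m: False}


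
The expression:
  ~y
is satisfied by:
  {y: False}


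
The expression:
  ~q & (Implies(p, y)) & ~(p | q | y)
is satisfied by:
  {q: False, y: False, p: False}


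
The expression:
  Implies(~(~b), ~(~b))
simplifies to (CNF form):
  True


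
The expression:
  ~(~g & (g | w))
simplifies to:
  g | ~w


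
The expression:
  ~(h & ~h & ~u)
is always true.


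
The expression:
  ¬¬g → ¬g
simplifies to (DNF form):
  ¬g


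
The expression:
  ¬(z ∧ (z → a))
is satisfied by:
  {z: False, a: False}
  {a: True, z: False}
  {z: True, a: False}


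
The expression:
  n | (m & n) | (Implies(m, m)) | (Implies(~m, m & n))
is always true.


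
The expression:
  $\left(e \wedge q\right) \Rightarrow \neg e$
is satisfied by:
  {e: False, q: False}
  {q: True, e: False}
  {e: True, q: False}


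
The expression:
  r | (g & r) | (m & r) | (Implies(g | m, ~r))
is always true.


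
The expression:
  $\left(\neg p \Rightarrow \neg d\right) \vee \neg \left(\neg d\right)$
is always true.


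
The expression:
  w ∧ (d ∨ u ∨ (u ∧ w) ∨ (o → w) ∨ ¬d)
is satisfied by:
  {w: True}


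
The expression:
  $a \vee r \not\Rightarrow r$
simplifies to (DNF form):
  $a$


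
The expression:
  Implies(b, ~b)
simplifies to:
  ~b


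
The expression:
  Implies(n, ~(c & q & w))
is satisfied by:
  {w: False, c: False, q: False, n: False}
  {n: True, w: False, c: False, q: False}
  {q: True, w: False, c: False, n: False}
  {n: True, q: True, w: False, c: False}
  {c: True, n: False, w: False, q: False}
  {n: True, c: True, w: False, q: False}
  {q: True, c: True, n: False, w: False}
  {n: True, q: True, c: True, w: False}
  {w: True, q: False, c: False, n: False}
  {n: True, w: True, q: False, c: False}
  {q: True, w: True, n: False, c: False}
  {n: True, q: True, w: True, c: False}
  {c: True, w: True, q: False, n: False}
  {n: True, c: True, w: True, q: False}
  {q: True, c: True, w: True, n: False}


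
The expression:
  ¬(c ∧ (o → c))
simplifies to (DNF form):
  ¬c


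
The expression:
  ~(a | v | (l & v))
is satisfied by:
  {v: False, a: False}


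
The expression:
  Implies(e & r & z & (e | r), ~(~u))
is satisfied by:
  {u: True, e: False, z: False, r: False}
  {u: False, e: False, z: False, r: False}
  {u: True, r: True, e: False, z: False}
  {r: True, u: False, e: False, z: False}
  {u: True, z: True, r: False, e: False}
  {z: True, r: False, e: False, u: False}
  {u: True, r: True, z: True, e: False}
  {r: True, z: True, u: False, e: False}
  {u: True, e: True, r: False, z: False}
  {e: True, r: False, z: False, u: False}
  {u: True, r: True, e: True, z: False}
  {r: True, e: True, u: False, z: False}
  {u: True, z: True, e: True, r: False}
  {z: True, e: True, r: False, u: False}
  {u: True, r: True, z: True, e: True}


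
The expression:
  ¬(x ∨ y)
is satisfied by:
  {x: False, y: False}


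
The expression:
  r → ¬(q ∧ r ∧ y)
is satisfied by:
  {q: False, y: False, r: False}
  {r: True, q: False, y: False}
  {y: True, q: False, r: False}
  {r: True, y: True, q: False}
  {q: True, r: False, y: False}
  {r: True, q: True, y: False}
  {y: True, q: True, r: False}


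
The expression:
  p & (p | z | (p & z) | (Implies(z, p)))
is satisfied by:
  {p: True}


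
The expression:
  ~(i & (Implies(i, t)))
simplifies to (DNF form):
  ~i | ~t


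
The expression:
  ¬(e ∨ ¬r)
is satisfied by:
  {r: True, e: False}


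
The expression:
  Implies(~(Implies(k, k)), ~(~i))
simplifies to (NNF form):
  True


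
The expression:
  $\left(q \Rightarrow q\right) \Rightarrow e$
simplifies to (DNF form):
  $e$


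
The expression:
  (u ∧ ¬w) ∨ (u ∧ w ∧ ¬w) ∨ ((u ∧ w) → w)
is always true.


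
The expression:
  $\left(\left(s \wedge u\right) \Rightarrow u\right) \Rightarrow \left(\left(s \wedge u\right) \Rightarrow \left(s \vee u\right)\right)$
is always true.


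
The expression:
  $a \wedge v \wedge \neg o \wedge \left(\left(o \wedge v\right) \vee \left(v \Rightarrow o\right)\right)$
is never true.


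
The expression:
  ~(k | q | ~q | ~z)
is never true.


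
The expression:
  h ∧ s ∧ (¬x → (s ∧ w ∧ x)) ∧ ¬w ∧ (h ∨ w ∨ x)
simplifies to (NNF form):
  h ∧ s ∧ x ∧ ¬w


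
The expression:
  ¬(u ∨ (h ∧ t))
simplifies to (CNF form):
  ¬u ∧ (¬h ∨ ¬t)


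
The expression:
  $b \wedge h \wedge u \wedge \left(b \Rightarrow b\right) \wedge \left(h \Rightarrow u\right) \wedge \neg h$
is never true.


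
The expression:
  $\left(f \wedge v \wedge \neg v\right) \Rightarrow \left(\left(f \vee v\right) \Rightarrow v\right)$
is always true.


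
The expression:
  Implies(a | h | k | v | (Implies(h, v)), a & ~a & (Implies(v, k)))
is never true.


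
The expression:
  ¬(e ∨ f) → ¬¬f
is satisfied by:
  {e: True, f: True}
  {e: True, f: False}
  {f: True, e: False}


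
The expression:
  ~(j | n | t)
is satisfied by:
  {n: False, t: False, j: False}


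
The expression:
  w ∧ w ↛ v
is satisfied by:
  {w: True, v: False}


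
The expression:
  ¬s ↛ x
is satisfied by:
  {x: True, s: False}
  {s: False, x: False}
  {s: True, x: True}


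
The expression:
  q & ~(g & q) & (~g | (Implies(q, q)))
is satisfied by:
  {q: True, g: False}


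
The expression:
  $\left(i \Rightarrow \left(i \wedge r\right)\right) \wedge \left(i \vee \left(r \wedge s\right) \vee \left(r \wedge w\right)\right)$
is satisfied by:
  {r: True, i: True, s: True, w: True}
  {r: True, i: True, s: True, w: False}
  {r: True, i: True, w: True, s: False}
  {r: True, i: True, w: False, s: False}
  {r: True, s: True, w: True, i: False}
  {r: True, s: True, w: False, i: False}
  {r: True, s: False, w: True, i: False}


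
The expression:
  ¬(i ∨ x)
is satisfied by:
  {x: False, i: False}


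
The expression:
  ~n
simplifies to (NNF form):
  ~n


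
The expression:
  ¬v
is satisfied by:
  {v: False}


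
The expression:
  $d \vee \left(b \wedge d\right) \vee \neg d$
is always true.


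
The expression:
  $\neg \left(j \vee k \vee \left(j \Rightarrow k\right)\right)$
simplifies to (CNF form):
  $\text{False}$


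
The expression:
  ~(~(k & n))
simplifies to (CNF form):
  k & n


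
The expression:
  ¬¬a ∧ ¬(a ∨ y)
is never true.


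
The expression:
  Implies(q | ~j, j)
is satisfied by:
  {j: True}


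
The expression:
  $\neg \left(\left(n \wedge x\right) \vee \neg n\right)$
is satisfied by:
  {n: True, x: False}


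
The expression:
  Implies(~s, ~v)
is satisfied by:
  {s: True, v: False}
  {v: False, s: False}
  {v: True, s: True}


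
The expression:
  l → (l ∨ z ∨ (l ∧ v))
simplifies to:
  True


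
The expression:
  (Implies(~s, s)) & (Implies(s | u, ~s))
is never true.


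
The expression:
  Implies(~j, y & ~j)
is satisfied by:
  {y: True, j: True}
  {y: True, j: False}
  {j: True, y: False}


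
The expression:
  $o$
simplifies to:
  $o$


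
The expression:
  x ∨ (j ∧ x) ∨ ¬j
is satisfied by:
  {x: True, j: False}
  {j: False, x: False}
  {j: True, x: True}


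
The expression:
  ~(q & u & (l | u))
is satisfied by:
  {u: False, q: False}
  {q: True, u: False}
  {u: True, q: False}


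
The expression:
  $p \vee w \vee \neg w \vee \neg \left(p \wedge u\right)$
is always true.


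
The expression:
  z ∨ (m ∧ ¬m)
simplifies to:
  z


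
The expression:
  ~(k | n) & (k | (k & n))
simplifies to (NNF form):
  False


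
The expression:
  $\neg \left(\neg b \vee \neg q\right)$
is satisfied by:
  {b: True, q: True}


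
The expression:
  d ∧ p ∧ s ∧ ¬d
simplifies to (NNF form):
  False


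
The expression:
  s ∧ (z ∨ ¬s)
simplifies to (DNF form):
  s ∧ z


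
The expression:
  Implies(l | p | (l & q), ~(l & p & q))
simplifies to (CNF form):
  ~l | ~p | ~q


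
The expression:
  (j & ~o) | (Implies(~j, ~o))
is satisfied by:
  {j: True, o: False}
  {o: False, j: False}
  {o: True, j: True}


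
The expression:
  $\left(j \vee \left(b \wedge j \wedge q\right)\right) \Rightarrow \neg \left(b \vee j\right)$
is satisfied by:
  {j: False}


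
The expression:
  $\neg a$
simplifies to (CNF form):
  $\neg a$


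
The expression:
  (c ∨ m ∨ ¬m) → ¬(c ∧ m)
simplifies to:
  ¬c ∨ ¬m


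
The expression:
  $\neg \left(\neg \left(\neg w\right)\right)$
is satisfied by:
  {w: False}


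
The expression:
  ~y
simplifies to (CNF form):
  ~y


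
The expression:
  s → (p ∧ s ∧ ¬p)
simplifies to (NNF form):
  ¬s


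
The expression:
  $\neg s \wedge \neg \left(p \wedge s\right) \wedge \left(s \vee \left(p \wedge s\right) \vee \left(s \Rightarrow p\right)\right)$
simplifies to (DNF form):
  $\neg s$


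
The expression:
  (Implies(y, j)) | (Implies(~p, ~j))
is always true.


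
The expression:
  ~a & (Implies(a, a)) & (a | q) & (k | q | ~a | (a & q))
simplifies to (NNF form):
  q & ~a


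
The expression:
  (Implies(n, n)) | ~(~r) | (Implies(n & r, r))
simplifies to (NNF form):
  True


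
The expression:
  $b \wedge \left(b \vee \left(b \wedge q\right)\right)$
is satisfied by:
  {b: True}


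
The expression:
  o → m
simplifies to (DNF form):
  m ∨ ¬o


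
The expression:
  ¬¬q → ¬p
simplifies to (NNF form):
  ¬p ∨ ¬q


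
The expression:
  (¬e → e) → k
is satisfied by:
  {k: True, e: False}
  {e: False, k: False}
  {e: True, k: True}


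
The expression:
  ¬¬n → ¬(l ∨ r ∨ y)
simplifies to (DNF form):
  (¬l ∧ ¬r ∧ ¬y) ∨ ¬n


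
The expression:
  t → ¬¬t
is always true.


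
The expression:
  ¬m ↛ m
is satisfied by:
  {m: False}


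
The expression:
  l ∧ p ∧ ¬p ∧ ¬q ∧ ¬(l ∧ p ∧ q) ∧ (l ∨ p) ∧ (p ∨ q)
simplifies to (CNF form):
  False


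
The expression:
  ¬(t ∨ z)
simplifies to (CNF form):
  ¬t ∧ ¬z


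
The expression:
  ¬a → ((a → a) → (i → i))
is always true.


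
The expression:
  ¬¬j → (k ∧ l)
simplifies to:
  (k ∧ l) ∨ ¬j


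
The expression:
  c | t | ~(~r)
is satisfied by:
  {r: True, t: True, c: True}
  {r: True, t: True, c: False}
  {r: True, c: True, t: False}
  {r: True, c: False, t: False}
  {t: True, c: True, r: False}
  {t: True, c: False, r: False}
  {c: True, t: False, r: False}


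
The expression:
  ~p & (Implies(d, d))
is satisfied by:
  {p: False}


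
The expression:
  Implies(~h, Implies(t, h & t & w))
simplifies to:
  h | ~t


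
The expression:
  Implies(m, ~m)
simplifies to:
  ~m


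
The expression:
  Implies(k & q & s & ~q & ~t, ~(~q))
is always true.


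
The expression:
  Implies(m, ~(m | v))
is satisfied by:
  {m: False}


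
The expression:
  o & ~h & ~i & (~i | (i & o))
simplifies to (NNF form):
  o & ~h & ~i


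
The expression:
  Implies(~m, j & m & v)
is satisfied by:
  {m: True}


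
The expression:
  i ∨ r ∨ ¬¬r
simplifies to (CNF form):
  i ∨ r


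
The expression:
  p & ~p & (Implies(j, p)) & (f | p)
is never true.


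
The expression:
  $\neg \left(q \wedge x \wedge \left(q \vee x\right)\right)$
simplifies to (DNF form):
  $\neg q \vee \neg x$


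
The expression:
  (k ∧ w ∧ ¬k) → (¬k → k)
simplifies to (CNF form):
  True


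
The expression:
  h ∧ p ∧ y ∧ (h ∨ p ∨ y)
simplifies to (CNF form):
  h ∧ p ∧ y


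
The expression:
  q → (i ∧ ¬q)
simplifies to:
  ¬q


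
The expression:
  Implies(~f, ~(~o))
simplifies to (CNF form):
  f | o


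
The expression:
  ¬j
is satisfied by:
  {j: False}


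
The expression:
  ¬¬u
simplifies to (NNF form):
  u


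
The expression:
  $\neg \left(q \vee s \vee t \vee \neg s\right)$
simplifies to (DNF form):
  $\text{False}$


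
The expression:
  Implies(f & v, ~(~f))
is always true.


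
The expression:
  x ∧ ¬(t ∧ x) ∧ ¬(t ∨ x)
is never true.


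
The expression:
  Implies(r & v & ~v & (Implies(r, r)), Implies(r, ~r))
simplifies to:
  True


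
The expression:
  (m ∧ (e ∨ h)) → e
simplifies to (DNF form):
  e ∨ ¬h ∨ ¬m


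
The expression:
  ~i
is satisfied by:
  {i: False}


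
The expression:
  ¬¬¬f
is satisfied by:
  {f: False}


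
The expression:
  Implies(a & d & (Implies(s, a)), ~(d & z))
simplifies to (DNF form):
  ~a | ~d | ~z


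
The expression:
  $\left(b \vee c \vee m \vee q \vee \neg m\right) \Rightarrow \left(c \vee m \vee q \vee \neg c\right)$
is always true.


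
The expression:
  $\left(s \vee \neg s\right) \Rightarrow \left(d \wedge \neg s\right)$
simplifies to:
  $d \wedge \neg s$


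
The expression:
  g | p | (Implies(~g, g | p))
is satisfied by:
  {g: True, p: True}
  {g: True, p: False}
  {p: True, g: False}


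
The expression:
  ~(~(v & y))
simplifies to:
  v & y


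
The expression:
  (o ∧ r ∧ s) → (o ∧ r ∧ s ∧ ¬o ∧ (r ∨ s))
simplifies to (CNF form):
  ¬o ∨ ¬r ∨ ¬s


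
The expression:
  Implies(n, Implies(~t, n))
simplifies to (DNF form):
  True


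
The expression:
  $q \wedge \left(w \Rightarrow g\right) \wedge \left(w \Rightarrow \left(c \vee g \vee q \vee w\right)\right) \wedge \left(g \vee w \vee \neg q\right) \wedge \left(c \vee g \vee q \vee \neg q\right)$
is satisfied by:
  {g: True, q: True}


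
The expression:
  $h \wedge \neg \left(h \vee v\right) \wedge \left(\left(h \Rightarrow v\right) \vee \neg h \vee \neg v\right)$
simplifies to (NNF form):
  $\text{False}$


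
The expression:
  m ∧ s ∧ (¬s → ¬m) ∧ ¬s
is never true.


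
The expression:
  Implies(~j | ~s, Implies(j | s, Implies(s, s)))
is always true.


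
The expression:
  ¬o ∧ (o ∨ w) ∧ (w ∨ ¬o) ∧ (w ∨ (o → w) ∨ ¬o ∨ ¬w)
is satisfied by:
  {w: True, o: False}


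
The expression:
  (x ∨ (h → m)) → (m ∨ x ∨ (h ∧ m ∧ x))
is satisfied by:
  {x: True, m: True, h: True}
  {x: True, m: True, h: False}
  {x: True, h: True, m: False}
  {x: True, h: False, m: False}
  {m: True, h: True, x: False}
  {m: True, h: False, x: False}
  {h: True, m: False, x: False}


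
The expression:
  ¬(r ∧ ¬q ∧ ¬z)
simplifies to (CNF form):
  q ∨ z ∨ ¬r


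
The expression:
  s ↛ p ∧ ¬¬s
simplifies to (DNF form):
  s ∧ ¬p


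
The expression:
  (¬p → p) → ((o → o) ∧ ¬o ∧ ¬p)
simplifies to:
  ¬p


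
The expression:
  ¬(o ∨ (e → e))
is never true.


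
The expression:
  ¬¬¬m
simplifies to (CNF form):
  ¬m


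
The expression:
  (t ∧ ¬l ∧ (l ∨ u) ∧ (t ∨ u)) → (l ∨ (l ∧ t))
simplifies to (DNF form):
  l ∨ ¬t ∨ ¬u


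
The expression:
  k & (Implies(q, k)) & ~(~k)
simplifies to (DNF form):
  k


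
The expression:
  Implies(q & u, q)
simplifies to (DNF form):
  True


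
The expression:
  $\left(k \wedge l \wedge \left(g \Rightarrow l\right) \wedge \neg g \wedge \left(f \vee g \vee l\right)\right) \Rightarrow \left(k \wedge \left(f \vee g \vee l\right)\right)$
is always true.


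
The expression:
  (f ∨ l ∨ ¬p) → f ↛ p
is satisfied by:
  {f: True, l: False, p: False}
  {f: True, l: True, p: False}
  {p: True, l: False, f: False}


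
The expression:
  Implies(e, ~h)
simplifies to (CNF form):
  ~e | ~h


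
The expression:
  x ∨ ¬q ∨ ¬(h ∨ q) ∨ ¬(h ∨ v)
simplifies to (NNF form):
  x ∨ (¬h ∧ ¬v) ∨ ¬q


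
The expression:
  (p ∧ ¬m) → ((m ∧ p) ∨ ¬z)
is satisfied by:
  {m: True, p: False, z: False}
  {p: False, z: False, m: False}
  {z: True, m: True, p: False}
  {z: True, p: False, m: False}
  {m: True, p: True, z: False}
  {p: True, m: False, z: False}
  {z: True, p: True, m: True}


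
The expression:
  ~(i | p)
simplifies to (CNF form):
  ~i & ~p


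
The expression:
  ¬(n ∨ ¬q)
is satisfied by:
  {q: True, n: False}


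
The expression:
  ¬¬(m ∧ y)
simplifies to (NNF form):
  m ∧ y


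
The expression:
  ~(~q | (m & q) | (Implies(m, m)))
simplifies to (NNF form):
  False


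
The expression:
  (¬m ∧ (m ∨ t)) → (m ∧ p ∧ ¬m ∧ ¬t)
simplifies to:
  m ∨ ¬t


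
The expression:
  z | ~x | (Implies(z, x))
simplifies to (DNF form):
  True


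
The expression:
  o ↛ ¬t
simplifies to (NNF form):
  o ∧ t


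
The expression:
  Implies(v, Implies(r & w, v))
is always true.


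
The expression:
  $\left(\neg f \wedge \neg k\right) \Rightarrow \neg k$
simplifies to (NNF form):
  $\text{True}$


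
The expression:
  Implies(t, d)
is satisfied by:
  {d: True, t: False}
  {t: False, d: False}
  {t: True, d: True}


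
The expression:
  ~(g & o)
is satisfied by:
  {g: False, o: False}
  {o: True, g: False}
  {g: True, o: False}


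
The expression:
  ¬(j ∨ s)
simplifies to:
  ¬j ∧ ¬s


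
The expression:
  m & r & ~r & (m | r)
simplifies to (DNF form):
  False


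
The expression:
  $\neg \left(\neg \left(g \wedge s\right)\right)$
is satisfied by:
  {s: True, g: True}


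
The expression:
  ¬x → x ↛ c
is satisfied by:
  {x: True}


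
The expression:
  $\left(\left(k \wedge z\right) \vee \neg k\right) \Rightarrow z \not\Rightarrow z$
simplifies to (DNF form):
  $k \wedge \neg z$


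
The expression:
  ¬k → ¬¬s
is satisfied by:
  {k: True, s: True}
  {k: True, s: False}
  {s: True, k: False}


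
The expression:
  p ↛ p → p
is always true.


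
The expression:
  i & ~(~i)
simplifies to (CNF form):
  i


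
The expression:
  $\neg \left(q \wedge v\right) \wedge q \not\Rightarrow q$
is never true.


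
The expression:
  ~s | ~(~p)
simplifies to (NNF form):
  p | ~s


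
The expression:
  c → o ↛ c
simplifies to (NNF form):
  ¬c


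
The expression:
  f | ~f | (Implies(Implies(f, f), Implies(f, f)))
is always true.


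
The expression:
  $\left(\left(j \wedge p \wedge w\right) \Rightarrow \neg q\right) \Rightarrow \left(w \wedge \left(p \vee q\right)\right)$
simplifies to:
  $w \wedge \left(p \vee q\right)$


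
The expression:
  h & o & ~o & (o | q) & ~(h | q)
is never true.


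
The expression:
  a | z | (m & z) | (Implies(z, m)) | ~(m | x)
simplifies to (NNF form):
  True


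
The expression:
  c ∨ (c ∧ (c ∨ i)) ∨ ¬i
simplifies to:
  c ∨ ¬i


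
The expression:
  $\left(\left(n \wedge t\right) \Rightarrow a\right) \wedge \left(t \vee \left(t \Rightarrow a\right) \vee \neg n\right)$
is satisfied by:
  {a: True, t: False, n: False}
  {t: False, n: False, a: False}
  {a: True, n: True, t: False}
  {n: True, t: False, a: False}
  {a: True, t: True, n: False}
  {t: True, a: False, n: False}
  {a: True, n: True, t: True}


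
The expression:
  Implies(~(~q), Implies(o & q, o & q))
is always true.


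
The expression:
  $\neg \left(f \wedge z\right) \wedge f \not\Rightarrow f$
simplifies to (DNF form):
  $\text{False}$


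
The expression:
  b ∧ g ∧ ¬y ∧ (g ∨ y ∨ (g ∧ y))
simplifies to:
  b ∧ g ∧ ¬y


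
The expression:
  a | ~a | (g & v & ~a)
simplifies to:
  True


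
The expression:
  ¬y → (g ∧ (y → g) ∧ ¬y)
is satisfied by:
  {y: True, g: True}
  {y: True, g: False}
  {g: True, y: False}


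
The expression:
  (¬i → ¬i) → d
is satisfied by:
  {d: True}
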